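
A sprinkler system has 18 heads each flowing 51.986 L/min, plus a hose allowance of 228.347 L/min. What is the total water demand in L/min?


Sprinkler demand = 18 * 51.986 = 935.748 L/min
Total = 935.748 + 228.347 = 1164.095 L/min

1164.095 L/min


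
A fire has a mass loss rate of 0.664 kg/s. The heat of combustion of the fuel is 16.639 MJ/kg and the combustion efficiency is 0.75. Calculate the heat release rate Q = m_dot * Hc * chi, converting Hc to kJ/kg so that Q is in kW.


Hc = 16.639 MJ/kg = 16.639 * 1000 kJ/kg = 16639 kJ/kg
Q = 0.664 kg/s * 16639 kJ/kg * 0.75 = 8286.222 kW

8286.222 kW


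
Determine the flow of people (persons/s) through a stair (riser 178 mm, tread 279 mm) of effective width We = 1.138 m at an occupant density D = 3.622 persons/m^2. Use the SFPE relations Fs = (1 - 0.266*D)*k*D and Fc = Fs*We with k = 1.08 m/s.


1 - 0.266*D = 1 - 0.266*3.622 = 0.036548
Fs = 0.036548 * 1.08 * 3.622 = 0.14297 persons/(s*m)
Fc = 0.14297 * 1.138 = 0.16270 persons/s

0.16270 persons/s


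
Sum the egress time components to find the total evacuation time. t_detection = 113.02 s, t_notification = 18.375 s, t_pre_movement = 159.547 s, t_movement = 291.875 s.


Total = 113.02 + 18.375 + 159.547 + 291.875 = 582.817 s

582.817 s


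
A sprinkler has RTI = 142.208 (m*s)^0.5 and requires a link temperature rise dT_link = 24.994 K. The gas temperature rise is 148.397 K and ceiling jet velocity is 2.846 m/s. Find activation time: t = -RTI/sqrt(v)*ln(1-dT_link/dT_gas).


dT_link/dT_gas = 0.16843
ln(1 - 0.16843) = -0.18444
t = -142.208 / sqrt(2.846) * -0.18444 = 15.547 s

15.547 s


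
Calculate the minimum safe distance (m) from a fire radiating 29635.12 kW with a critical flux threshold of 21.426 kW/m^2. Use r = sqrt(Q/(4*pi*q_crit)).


4*pi*q_crit = 269.25
Q/(4*pi*q_crit) = 110.07
r = sqrt(110.07) = 10.491 m

10.491 m


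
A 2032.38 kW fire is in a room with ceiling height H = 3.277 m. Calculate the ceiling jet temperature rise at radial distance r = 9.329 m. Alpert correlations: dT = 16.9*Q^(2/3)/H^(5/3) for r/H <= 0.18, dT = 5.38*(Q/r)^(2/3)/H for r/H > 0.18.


r/H = 9.329 / 3.277 = 2.8468
r/H > 0.18, so dT = 5.38*(Q/r)^(2/3)/H
Q/r = 217.86
(Q/r)^(2/3) = 36.206
dT = 5.38 * 36.206 / 3.277 = 59.441 K

59.441 K


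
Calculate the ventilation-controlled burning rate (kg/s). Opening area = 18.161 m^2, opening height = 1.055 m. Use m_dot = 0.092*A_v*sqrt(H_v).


sqrt(H_v) = 1.0271
m_dot = 0.092 * 18.161 * 1.0271 = 1.7161 kg/s

1.7161 kg/s


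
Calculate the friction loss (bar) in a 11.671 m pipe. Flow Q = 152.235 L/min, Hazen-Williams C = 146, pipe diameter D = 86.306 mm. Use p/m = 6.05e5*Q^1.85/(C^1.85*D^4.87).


Q^1.85 = 10906
C^1.85 = 10094
D^4.87 = 2.6824e+09
p/m = 0.00024369 bar/m
p_total = 0.00024369 * 11.671 = 0.0028441 bar

0.0028441 bar


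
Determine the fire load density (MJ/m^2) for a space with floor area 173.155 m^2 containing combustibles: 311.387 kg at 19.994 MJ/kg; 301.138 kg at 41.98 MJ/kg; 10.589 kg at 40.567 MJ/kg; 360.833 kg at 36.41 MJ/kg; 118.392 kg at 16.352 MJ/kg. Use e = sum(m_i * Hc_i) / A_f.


Total energy = 311.387*19.994 + 301.138*41.98 + 10.589*40.567 + 360.833*36.41 + 118.392*16.352
= 6225.872 + 12641.77 + 429.5640 + 13137.93 + 1935.946
= 34371.08 MJ
e = 34371.08 / 173.155 = 198.50 MJ/m^2

198.50 MJ/m^2


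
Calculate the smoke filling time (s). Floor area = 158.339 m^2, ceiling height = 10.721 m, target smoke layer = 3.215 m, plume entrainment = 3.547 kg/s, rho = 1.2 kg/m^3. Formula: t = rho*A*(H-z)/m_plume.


H - z = 7.506 m
t = 1.2 * 158.339 * 7.506 / 3.547 = 402.08 s

402.08 s


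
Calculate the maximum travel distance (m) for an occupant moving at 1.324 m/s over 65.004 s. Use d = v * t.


d = 1.324 * 65.004 = 86.065 m

86.065 m


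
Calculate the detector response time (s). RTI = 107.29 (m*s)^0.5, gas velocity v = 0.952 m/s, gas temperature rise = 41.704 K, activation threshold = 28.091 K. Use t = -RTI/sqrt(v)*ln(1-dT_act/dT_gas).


dT_act/dT_gas = 0.67358
ln(1 - 0.67358) = -1.1196
t = -107.29 / sqrt(0.952) * -1.1196 = 123.11 s

123.11 s


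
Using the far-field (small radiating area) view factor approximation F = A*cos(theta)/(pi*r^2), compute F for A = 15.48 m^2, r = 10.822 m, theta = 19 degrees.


cos(19 deg) = 0.94552
pi*r^2 = 367.93
F = 15.48 * 0.94552 / 367.93 = 0.039781

0.039781


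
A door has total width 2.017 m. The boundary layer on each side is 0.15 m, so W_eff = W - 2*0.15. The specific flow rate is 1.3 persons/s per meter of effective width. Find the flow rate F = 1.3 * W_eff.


W_eff = 2.017 - 0.30 = 1.717 m
F = 1.3 * 1.717 = 2.2321 persons/s

2.2321 persons/s


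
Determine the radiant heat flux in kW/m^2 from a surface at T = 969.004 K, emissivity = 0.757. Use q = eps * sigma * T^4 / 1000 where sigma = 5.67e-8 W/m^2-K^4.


T^4 = 8.8166e+11
q = 0.757 * 5.67e-8 * 8.8166e+11 / 1000 = 37.843 kW/m^2

37.843 kW/m^2


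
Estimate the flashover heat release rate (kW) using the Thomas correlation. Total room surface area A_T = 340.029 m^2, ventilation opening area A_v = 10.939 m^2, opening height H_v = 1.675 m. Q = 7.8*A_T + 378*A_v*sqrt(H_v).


7.8*A_T = 2652.2
sqrt(H_v) = 1.2942
378*A_v*sqrt(H_v) = 5351.5
Q = 2652.2 + 5351.5 = 8003.7 kW

8003.7 kW


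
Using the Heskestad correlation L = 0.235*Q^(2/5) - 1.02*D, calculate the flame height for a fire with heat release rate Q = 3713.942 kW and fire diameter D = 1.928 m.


Q^(2/5) = 26.788
0.235 * Q^(2/5) = 6.2951
1.02 * D = 1.9666
L = 4.3285 m

4.3285 m


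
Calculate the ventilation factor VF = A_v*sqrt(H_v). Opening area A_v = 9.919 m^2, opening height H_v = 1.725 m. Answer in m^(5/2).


sqrt(H_v) = 1.3134
VF = 9.919 * 1.3134 = 13.028 m^(5/2)

13.028 m^(5/2)


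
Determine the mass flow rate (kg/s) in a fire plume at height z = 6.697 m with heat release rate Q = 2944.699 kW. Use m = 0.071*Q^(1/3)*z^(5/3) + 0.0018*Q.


Q^(1/3) = 14.333
z^(5/3) = 23.794
First term = 0.071 * 14.333 * 23.794 = 24.214
Second term = 0.0018 * 2944.699 = 5.3005
m = 29.515 kg/s

29.515 kg/s


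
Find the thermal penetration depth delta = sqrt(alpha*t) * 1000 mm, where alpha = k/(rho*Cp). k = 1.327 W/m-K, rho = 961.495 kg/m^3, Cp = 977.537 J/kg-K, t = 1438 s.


alpha = 1.327 / (961.495 * 977.537) = 1.4119e-06 m^2/s
alpha * t = 0.0020303
delta = sqrt(0.0020303) * 1000 = 45.058 mm

45.058 mm


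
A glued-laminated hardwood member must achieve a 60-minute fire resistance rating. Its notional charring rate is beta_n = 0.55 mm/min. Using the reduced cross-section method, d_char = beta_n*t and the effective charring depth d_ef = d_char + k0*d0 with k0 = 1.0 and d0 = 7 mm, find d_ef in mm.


d_char = 0.55 * 60 = 33 mm
d_ef = 33 + 1.0*7 = 40 mm

40 mm


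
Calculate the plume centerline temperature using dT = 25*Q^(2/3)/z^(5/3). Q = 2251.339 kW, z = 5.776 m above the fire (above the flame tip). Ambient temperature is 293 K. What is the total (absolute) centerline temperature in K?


Q^(2/3) = 171.78
z^(5/3) = 18.594
dT = 25 * 171.78 / 18.594 = 230.95 K
T = 293 + 230.95 = 523.95 K

523.95 K


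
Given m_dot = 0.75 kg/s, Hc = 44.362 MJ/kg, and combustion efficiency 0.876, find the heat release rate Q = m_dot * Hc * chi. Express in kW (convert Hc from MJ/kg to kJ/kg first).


Hc = 44.362 MJ/kg = 44.362 * 1000 kJ/kg = 44362 kJ/kg
Q = 0.75 kg/s * 44362 kJ/kg * 0.876 = 29145.834 kW

29145.834 kW


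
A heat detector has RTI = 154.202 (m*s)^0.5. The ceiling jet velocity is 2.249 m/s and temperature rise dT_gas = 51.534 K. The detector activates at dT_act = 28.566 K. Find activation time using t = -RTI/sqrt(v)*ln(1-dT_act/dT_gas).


dT_act/dT_gas = 0.55431
ln(1 - 0.55431) = -0.80814
t = -154.202 / sqrt(2.249) * -0.80814 = 83.096 s

83.096 s


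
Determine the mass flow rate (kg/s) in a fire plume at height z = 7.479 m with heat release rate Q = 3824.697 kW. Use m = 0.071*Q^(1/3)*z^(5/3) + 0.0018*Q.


Q^(1/3) = 15.639
z^(5/3) = 28.603
First term = 0.071 * 15.639 * 28.603 = 31.759
Second term = 0.0018 * 3824.697 = 6.8845
m = 38.643 kg/s

38.643 kg/s


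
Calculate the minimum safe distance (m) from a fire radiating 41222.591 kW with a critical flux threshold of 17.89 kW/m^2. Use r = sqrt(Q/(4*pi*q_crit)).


4*pi*q_crit = 224.81
Q/(4*pi*q_crit) = 183.36
r = sqrt(183.36) = 13.541 m

13.541 m


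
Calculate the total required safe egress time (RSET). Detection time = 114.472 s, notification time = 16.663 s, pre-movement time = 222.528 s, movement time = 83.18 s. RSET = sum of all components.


Total = 114.472 + 16.663 + 222.528 + 83.18 = 436.843 s

436.843 s


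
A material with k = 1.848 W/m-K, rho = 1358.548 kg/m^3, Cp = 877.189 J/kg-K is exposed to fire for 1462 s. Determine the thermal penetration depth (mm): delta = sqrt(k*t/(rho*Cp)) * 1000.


alpha = 1.848 / (1358.548 * 877.189) = 1.5507e-06 m^2/s
alpha * t = 0.0022672
delta = sqrt(0.0022672) * 1000 = 47.615 mm

47.615 mm


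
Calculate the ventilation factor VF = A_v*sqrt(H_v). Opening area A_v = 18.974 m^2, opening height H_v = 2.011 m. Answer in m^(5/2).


sqrt(H_v) = 1.4181
VF = 18.974 * 1.4181 = 26.907 m^(5/2)

26.907 m^(5/2)


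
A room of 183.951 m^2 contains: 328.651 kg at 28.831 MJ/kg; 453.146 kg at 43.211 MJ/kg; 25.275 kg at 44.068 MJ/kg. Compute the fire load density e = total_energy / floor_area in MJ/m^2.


Total energy = 328.651*28.831 + 453.146*43.211 + 25.275*44.068
= 9475.337 + 19580.89 + 1113.819
= 30170.05 MJ
e = 30170.05 / 183.951 = 164.01 MJ/m^2

164.01 MJ/m^2


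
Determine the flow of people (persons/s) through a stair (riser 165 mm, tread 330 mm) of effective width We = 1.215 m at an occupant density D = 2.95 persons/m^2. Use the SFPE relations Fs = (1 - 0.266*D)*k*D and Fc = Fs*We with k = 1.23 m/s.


1 - 0.266*D = 1 - 0.266*2.95 = 0.21530
Fs = 0.21530 * 1.23 * 2.95 = 0.78122 persons/(s*m)
Fc = 0.78122 * 1.215 = 0.94918 persons/s

0.94918 persons/s


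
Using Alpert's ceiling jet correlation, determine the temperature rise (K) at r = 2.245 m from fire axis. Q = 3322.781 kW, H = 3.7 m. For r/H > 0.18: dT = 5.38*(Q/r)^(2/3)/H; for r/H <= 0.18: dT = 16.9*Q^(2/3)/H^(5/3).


r/H = 2.245 / 3.7 = 0.60676
r/H > 0.18, so dT = 5.38*(Q/r)^(2/3)/H
Q/r = 1480.1
(Q/r)^(2/3) = 129.87
dT = 5.38 * 129.87 / 3.7 = 188.84 K

188.84 K


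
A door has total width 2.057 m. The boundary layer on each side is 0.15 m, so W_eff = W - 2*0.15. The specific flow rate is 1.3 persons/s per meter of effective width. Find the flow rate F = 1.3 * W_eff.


W_eff = 2.057 - 0.30 = 1.757 m
F = 1.3 * 1.757 = 2.2841 persons/s

2.2841 persons/s


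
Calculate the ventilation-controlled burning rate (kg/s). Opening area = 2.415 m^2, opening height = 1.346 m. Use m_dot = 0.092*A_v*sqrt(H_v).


sqrt(H_v) = 1.1602
m_dot = 0.092 * 2.415 * 1.1602 = 0.25777 kg/s

0.25777 kg/s


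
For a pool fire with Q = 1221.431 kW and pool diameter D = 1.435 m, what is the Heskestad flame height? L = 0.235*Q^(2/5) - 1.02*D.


Q^(2/5) = 17.169
0.235 * Q^(2/5) = 4.0347
1.02 * D = 1.4637
L = 2.5710 m

2.5710 m


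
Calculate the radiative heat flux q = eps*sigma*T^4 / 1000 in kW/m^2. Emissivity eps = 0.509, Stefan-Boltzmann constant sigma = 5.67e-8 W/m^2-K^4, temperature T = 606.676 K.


T^4 = 1.3547e+11
q = 0.509 * 5.67e-8 * 1.3547e+11 / 1000 = 3.9096 kW/m^2

3.9096 kW/m^2


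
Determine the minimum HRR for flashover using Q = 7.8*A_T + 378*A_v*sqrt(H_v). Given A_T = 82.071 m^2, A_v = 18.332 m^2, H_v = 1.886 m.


7.8*A_T = 640.15
sqrt(H_v) = 1.3733
378*A_v*sqrt(H_v) = 9516.4
Q = 640.15 + 9516.4 = 10157 kW

10157 kW


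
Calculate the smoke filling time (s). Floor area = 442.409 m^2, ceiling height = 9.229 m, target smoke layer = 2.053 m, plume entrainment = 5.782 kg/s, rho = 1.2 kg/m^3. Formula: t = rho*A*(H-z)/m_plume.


H - z = 7.176 m
t = 1.2 * 442.409 * 7.176 / 5.782 = 658.88 s

658.88 s


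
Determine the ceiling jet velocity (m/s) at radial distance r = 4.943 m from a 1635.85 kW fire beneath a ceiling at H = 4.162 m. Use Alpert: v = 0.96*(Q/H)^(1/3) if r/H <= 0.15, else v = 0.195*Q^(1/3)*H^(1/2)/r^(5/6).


r/H = 4.943 / 4.162 = 1.1877
r/H > 0.15, so v = 0.195*Q^(1/3)*H^(1/2)/r^(5/6)
Q^(1/3) = 11.783
H^(1/2) = 2.0401
r^(5/6) = 3.7873
v = 0.195 * 11.783 * 2.0401 / 3.7873 = 1.2377 m/s

1.2377 m/s


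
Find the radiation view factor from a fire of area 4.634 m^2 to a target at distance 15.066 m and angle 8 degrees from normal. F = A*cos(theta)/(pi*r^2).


cos(8 deg) = 0.99027
pi*r^2 = 713.09
F = 4.634 * 0.99027 / 713.09 = 0.0064352

0.0064352


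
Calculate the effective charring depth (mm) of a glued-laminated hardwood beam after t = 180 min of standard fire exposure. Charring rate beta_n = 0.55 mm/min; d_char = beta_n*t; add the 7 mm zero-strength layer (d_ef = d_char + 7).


d_char = 0.55 * 180 = 99 mm
d_ef = 99 + 1.0*7 = 106 mm

106 mm


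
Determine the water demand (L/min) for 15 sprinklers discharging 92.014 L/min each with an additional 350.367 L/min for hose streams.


Sprinkler demand = 15 * 92.014 = 1380.21 L/min
Total = 1380.21 + 350.367 = 1730.577 L/min

1730.577 L/min


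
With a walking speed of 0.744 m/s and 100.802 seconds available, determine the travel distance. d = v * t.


d = 0.744 * 100.802 = 74.997 m

74.997 m


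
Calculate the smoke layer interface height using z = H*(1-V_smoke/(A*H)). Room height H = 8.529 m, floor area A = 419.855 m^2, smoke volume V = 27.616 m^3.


V/(A*H) = 0.0077119
1 - 0.0077119 = 0.99229
z = 8.529 * 0.99229 = 8.4632 m

8.4632 m


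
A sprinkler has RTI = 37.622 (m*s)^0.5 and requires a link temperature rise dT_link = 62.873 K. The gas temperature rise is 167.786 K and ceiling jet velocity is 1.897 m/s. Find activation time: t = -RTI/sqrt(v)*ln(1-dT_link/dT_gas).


dT_link/dT_gas = 0.37472
ln(1 - 0.37472) = -0.46956
t = -37.622 / sqrt(1.897) * -0.46956 = 12.826 s

12.826 s


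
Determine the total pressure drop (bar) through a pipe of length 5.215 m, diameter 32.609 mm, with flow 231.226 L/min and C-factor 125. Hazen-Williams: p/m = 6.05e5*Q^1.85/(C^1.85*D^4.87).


Q^1.85 = 23630
C^1.85 = 7573.3
D^4.87 = 2.3440e+07
p/m = 0.080535 bar/m
p_total = 0.080535 * 5.215 = 0.41999 bar

0.41999 bar


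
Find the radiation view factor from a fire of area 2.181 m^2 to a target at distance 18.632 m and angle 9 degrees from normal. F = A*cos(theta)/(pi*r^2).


cos(9 deg) = 0.98769
pi*r^2 = 1090.6
F = 2.181 * 0.98769 / 1090.6 = 0.0019752

0.0019752


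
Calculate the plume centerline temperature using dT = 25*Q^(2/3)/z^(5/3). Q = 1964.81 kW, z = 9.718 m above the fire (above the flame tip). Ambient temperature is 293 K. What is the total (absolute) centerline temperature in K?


Q^(2/3) = 156.87
z^(5/3) = 44.255
dT = 25 * 156.87 / 44.255 = 88.619 K
T = 293 + 88.619 = 381.62 K

381.62 K


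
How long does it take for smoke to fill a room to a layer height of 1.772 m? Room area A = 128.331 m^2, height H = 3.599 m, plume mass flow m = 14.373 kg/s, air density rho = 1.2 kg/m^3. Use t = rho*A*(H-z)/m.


H - z = 1.827 m
t = 1.2 * 128.331 * 1.827 / 14.373 = 19.575 s

19.575 s


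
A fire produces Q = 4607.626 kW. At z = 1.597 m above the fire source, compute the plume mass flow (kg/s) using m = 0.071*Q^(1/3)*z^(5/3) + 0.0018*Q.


Q^(1/3) = 16.640
z^(5/3) = 2.1819
First term = 0.071 * 16.640 * 2.1819 = 2.5779
Second term = 0.0018 * 4607.626 = 8.2937
m = 10.872 kg/s

10.872 kg/s


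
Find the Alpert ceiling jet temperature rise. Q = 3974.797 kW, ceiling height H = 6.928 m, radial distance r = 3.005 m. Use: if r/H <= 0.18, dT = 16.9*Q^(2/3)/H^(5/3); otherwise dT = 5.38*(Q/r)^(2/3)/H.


r/H = 3.005 / 6.928 = 0.43375
r/H > 0.18, so dT = 5.38*(Q/r)^(2/3)/H
Q/r = 1322.7
(Q/r)^(2/3) = 120.50
dT = 5.38 * 120.50 / 6.928 = 93.574 K

93.574 K


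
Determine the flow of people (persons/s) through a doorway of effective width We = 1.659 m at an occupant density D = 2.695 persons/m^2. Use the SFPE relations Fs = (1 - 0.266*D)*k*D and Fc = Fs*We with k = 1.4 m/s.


1 - 0.266*D = 1 - 0.266*2.695 = 0.28313
Fs = 0.28313 * 1.4 * 2.695 = 1.0682 persons/(s*m)
Fc = 1.0682 * 1.659 = 1.7722 persons/s

1.7722 persons/s


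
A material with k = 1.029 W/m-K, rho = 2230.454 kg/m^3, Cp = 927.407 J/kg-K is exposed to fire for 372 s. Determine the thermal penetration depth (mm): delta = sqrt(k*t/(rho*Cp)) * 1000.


alpha = 1.029 / (2230.454 * 927.407) = 4.9745e-07 m^2/s
alpha * t = 0.00018505
delta = sqrt(0.00018505) * 1000 = 13.603 mm

13.603 mm


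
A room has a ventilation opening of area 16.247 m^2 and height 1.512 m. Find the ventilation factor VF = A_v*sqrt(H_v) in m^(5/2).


sqrt(H_v) = 1.2296
VF = 16.247 * 1.2296 = 19.978 m^(5/2)

19.978 m^(5/2)


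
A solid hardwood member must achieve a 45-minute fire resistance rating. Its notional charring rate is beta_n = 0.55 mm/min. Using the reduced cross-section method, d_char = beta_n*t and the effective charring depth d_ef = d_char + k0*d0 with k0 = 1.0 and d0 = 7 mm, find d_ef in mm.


d_char = 0.55 * 45 = 24.75 mm
d_ef = 24.75 + 1.0*7 = 31.75 mm

31.75 mm


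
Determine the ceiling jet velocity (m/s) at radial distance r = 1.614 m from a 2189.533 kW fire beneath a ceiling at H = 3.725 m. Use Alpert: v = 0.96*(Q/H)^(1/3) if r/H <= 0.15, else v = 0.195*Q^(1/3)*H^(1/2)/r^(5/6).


r/H = 1.614 / 3.725 = 0.43329
r/H > 0.15, so v = 0.195*Q^(1/3)*H^(1/2)/r^(5/6)
Q^(1/3) = 12.985
H^(1/2) = 1.9300
r^(5/6) = 1.4902
v = 0.195 * 12.985 * 1.9300 / 1.4902 = 3.2794 m/s

3.2794 m/s


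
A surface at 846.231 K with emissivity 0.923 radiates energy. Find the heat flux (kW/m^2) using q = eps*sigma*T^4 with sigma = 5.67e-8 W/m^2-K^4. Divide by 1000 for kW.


T^4 = 5.1281e+11
q = 0.923 * 5.67e-8 * 5.1281e+11 / 1000 = 26.837 kW/m^2

26.837 kW/m^2


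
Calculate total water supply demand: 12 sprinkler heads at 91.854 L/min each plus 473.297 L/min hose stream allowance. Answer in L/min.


Sprinkler demand = 12 * 91.854 = 1102.248 L/min
Total = 1102.248 + 473.297 = 1575.545 L/min

1575.545 L/min


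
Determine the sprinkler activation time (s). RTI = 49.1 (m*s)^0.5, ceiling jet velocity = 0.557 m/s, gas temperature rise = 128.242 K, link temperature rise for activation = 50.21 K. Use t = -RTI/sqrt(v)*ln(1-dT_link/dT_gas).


dT_link/dT_gas = 0.39153
ln(1 - 0.39153) = -0.49680
t = -49.1 / sqrt(0.557) * -0.49680 = 32.684 s

32.684 s


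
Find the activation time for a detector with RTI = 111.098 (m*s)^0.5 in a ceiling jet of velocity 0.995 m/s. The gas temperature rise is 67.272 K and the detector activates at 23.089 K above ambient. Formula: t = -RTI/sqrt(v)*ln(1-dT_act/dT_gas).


dT_act/dT_gas = 0.34322
ln(1 - 0.34322) = -0.42040
t = -111.098 / sqrt(0.995) * -0.42040 = 46.823 s

46.823 s


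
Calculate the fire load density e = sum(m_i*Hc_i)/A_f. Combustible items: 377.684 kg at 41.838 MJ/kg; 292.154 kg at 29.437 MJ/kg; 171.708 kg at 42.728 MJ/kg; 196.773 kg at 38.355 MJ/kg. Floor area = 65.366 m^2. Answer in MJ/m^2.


Total energy = 377.684*41.838 + 292.154*29.437 + 171.708*42.728 + 196.773*38.355
= 15801.54 + 8600.137 + 7336.739 + 7547.228
= 39285.65 MJ
e = 39285.65 / 65.366 = 601.01 MJ/m^2

601.01 MJ/m^2


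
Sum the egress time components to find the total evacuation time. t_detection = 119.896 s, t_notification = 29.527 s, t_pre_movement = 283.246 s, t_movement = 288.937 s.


Total = 119.896 + 29.527 + 283.246 + 288.937 = 721.606 s

721.606 s


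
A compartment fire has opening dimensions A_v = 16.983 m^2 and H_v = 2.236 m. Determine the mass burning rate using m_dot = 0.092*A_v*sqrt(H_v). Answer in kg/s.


sqrt(H_v) = 1.4953
m_dot = 0.092 * 16.983 * 1.4953 = 2.3364 kg/s

2.3364 kg/s


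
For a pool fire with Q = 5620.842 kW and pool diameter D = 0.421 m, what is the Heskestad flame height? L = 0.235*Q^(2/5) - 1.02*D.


Q^(2/5) = 31.617
0.235 * Q^(2/5) = 7.4300
1.02 * D = 0.42942
L = 7.0006 m

7.0006 m


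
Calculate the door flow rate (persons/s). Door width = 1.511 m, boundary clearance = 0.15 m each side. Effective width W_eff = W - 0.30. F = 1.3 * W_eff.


W_eff = 1.511 - 0.30 = 1.211 m
F = 1.3 * 1.211 = 1.5743 persons/s

1.5743 persons/s


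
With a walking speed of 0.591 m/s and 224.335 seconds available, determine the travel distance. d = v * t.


d = 0.591 * 224.335 = 132.58 m

132.58 m


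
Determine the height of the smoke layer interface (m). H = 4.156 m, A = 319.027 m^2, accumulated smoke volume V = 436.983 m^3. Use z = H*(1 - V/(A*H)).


V/(A*H) = 0.32958
1 - 0.32958 = 0.67042
z = 4.156 * 0.67042 = 2.7863 m

2.7863 m


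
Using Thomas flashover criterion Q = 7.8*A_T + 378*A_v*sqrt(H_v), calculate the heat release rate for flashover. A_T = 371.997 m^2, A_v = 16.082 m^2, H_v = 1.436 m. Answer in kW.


7.8*A_T = 2901.6
sqrt(H_v) = 1.1983
378*A_v*sqrt(H_v) = 7284.7
Q = 2901.6 + 7284.7 = 10186 kW

10186 kW


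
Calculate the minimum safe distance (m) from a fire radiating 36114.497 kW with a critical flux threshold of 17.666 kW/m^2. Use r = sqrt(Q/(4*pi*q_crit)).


4*pi*q_crit = 222.00
Q/(4*pi*q_crit) = 162.68
r = sqrt(162.68) = 12.755 m

12.755 m


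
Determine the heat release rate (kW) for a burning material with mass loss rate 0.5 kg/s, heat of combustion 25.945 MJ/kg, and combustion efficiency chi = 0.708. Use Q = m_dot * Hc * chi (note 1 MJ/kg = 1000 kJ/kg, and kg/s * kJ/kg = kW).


Hc = 25.945 MJ/kg = 25.945 * 1000 kJ/kg = 25945 kJ/kg
Q = 0.5 kg/s * 25945 kJ/kg * 0.708 = 9184.53 kW

9184.53 kW


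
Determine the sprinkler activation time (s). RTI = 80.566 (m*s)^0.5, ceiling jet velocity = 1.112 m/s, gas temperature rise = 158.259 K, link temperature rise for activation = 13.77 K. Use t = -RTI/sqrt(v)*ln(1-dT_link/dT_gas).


dT_link/dT_gas = 0.087009
ln(1 - 0.087009) = -0.091030
t = -80.566 / sqrt(1.112) * -0.091030 = 6.9548 s

6.9548 s


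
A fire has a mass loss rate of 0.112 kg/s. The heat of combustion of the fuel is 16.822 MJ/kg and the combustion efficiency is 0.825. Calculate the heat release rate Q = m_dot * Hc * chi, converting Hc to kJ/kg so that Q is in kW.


Hc = 16.822 MJ/kg = 16.822 * 1000 kJ/kg = 16822 kJ/kg
Q = 0.112 kg/s * 16822 kJ/kg * 0.825 = 1554.4 kW

1554.4 kW


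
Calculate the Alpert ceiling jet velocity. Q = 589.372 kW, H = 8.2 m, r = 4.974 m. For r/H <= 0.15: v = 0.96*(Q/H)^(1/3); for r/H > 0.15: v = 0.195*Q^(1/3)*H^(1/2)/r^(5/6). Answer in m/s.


r/H = 4.974 / 8.2 = 0.60659
r/H > 0.15, so v = 0.195*Q^(1/3)*H^(1/2)/r^(5/6)
Q^(1/3) = 8.3842
H^(1/2) = 2.8636
r^(5/6) = 3.8070
v = 0.195 * 8.3842 * 2.8636 / 3.8070 = 1.2297 m/s

1.2297 m/s


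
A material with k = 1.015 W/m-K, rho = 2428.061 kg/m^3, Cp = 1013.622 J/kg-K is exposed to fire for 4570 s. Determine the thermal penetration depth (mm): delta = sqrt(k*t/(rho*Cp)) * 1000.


alpha = 1.015 / (2428.061 * 1013.622) = 4.1241e-07 m^2/s
alpha * t = 0.0018847
delta = sqrt(0.0018847) * 1000 = 43.413 mm

43.413 mm


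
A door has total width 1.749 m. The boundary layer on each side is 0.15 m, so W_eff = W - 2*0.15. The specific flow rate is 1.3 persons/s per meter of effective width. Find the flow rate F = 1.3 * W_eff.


W_eff = 1.749 - 0.30 = 1.449 m
F = 1.3 * 1.449 = 1.8837 persons/s

1.8837 persons/s


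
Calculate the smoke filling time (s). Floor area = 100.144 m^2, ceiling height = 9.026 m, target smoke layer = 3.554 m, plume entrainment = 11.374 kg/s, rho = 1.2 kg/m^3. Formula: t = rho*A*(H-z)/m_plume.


H - z = 5.472 m
t = 1.2 * 100.144 * 5.472 / 11.374 = 57.815 s

57.815 s


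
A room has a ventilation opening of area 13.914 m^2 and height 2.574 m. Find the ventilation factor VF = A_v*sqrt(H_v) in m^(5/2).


sqrt(H_v) = 1.6044
VF = 13.914 * 1.6044 = 22.323 m^(5/2)

22.323 m^(5/2)


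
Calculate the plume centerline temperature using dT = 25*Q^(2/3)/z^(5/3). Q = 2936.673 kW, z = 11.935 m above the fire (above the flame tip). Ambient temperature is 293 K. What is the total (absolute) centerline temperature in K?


Q^(2/3) = 205.07
z^(5/3) = 62.331
dT = 25 * 205.07 / 62.331 = 82.251 K
T = 293 + 82.251 = 375.25 K

375.25 K


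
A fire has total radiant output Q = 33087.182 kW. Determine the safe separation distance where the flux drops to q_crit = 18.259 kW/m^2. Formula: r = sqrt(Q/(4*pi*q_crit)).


4*pi*q_crit = 229.45
Q/(4*pi*q_crit) = 144.20
r = sqrt(144.20) = 12.008 m

12.008 m


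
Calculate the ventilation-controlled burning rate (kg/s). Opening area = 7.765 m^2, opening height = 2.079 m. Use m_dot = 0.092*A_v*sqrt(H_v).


sqrt(H_v) = 1.4419
m_dot = 0.092 * 7.765 * 1.4419 = 1.0300 kg/s

1.0300 kg/s


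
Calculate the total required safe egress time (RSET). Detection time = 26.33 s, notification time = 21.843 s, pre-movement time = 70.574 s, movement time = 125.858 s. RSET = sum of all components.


Total = 26.33 + 21.843 + 70.574 + 125.858 = 244.605 s

244.605 s


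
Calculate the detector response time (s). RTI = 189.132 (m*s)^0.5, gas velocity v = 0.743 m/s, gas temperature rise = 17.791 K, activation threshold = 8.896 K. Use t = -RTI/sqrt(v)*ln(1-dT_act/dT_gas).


dT_act/dT_gas = 0.50003
ln(1 - 0.50003) = -0.69320
t = -189.132 / sqrt(0.743) * -0.69320 = 152.10 s

152.10 s


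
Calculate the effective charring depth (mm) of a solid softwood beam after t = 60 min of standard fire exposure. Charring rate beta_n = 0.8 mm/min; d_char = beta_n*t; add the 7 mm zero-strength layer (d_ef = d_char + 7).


d_char = 0.8 * 60 = 48 mm
d_ef = 48 + 1.0*7 = 55 mm

55 mm


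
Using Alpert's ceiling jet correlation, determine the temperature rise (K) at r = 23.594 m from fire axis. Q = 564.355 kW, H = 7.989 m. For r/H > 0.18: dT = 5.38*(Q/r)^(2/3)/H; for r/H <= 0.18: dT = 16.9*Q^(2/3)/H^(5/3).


r/H = 23.594 / 7.989 = 2.9533
r/H > 0.18, so dT = 5.38*(Q/r)^(2/3)/H
Q/r = 23.919
(Q/r)^(2/3) = 8.3017
dT = 5.38 * 8.3017 / 7.989 = 5.5906 K

5.5906 K


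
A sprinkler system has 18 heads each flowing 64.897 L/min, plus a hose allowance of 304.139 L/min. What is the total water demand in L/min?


Sprinkler demand = 18 * 64.897 = 1168.146 L/min
Total = 1168.146 + 304.139 = 1472.285 L/min

1472.285 L/min


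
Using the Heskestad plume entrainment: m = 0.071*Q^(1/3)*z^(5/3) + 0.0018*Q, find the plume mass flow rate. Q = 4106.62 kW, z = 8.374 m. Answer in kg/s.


Q^(1/3) = 16.014
z^(5/3) = 34.532
First term = 0.071 * 16.014 * 34.532 = 39.262
Second term = 0.0018 * 4106.62 = 7.3919
m = 46.654 kg/s

46.654 kg/s


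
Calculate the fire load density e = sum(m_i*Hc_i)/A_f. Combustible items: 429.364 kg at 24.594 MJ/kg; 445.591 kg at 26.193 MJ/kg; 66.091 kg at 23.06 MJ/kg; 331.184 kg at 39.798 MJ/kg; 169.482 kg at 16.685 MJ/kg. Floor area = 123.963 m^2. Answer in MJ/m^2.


Total energy = 429.364*24.594 + 445.591*26.193 + 66.091*23.06 + 331.184*39.798 + 169.482*16.685
= 10559.78 + 11671.37 + 1524.058 + 13180.46 + 2827.807
= 39763.47 MJ
e = 39763.47 / 123.963 = 320.77 MJ/m^2

320.77 MJ/m^2


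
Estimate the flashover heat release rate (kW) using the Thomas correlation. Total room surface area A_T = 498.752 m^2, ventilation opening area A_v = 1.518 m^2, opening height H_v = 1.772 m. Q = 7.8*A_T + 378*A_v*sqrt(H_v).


7.8*A_T = 3890.3
sqrt(H_v) = 1.3312
378*A_v*sqrt(H_v) = 763.83
Q = 3890.3 + 763.83 = 4654.1 kW

4654.1 kW


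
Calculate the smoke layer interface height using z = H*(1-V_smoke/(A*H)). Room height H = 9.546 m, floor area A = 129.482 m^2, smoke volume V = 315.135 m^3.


V/(A*H) = 0.25496
1 - 0.25496 = 0.74504
z = 9.546 * 0.74504 = 7.1122 m

7.1122 m


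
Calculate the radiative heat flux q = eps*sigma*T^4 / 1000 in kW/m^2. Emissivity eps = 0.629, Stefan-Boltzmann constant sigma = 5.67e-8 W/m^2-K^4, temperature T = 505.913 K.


T^4 = 6.5509e+10
q = 0.629 * 5.67e-8 * 6.5509e+10 / 1000 = 2.3363 kW/m^2

2.3363 kW/m^2


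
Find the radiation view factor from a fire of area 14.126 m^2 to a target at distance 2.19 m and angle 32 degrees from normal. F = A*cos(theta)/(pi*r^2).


cos(32 deg) = 0.84805
pi*r^2 = 15.067
F = 14.126 * 0.84805 / 15.067 = 0.79506

0.79506


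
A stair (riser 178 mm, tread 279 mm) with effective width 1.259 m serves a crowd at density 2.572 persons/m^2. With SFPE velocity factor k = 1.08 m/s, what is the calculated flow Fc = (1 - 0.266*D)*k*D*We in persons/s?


1 - 0.266*D = 1 - 0.266*2.572 = 0.31585
Fs = 0.31585 * 1.08 * 2.572 = 0.87735 persons/(s*m)
Fc = 0.87735 * 1.259 = 1.1046 persons/s

1.1046 persons/s


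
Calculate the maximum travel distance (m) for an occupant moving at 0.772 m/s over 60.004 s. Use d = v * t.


d = 0.772 * 60.004 = 46.323 m

46.323 m


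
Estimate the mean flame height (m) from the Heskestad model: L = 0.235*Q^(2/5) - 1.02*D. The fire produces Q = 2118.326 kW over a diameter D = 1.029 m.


Q^(2/5) = 21.399
0.235 * Q^(2/5) = 5.0288
1.02 * D = 1.0496
L = 3.9792 m

3.9792 m


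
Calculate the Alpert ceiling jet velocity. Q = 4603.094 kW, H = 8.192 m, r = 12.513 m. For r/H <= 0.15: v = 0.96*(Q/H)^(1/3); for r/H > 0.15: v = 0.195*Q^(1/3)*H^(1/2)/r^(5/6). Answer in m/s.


r/H = 12.513 / 8.192 = 1.5275
r/H > 0.15, so v = 0.195*Q^(1/3)*H^(1/2)/r^(5/6)
Q^(1/3) = 16.635
H^(1/2) = 2.8622
r^(5/6) = 8.2124
v = 0.195 * 16.635 * 2.8622 / 8.2124 = 1.1305 m/s

1.1305 m/s


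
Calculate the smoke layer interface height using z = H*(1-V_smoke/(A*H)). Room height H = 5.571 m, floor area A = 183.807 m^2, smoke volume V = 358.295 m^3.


V/(A*H) = 0.34990
1 - 0.34990 = 0.65010
z = 5.571 * 0.65010 = 3.6217 m

3.6217 m


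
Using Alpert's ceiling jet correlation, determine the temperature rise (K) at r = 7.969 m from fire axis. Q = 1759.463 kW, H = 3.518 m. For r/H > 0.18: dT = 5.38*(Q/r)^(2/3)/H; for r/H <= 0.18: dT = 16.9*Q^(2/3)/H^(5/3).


r/H = 7.969 / 3.518 = 2.2652
r/H > 0.18, so dT = 5.38*(Q/r)^(2/3)/H
Q/r = 220.79
(Q/r)^(2/3) = 36.530
dT = 5.38 * 36.530 / 3.518 = 55.865 K

55.865 K


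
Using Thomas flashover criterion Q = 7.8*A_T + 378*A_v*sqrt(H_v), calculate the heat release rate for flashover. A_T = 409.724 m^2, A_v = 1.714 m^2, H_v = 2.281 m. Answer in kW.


7.8*A_T = 3195.8
sqrt(H_v) = 1.5103
378*A_v*sqrt(H_v) = 978.51
Q = 3195.8 + 978.51 = 4174.4 kW

4174.4 kW


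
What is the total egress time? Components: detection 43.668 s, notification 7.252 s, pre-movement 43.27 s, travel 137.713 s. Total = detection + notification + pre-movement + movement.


Total = 43.668 + 7.252 + 43.27 + 137.713 = 231.903 s

231.903 s


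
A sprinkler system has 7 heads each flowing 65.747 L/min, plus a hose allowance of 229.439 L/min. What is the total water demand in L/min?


Sprinkler demand = 7 * 65.747 = 460.229 L/min
Total = 460.229 + 229.439 = 689.668 L/min

689.668 L/min


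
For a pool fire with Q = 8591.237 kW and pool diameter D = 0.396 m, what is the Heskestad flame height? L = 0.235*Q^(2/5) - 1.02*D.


Q^(2/5) = 37.465
0.235 * Q^(2/5) = 8.8042
1.02 * D = 0.40392
L = 8.4003 m

8.4003 m


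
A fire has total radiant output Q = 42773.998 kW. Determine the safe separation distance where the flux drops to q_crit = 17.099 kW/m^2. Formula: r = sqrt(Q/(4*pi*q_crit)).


4*pi*q_crit = 214.87
Q/(4*pi*q_crit) = 199.07
r = sqrt(199.07) = 14.109 m

14.109 m


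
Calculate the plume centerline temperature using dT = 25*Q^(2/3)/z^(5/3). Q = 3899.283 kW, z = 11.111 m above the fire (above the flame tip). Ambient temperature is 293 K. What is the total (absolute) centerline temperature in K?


Q^(2/3) = 247.74
z^(5/3) = 55.325
dT = 25 * 247.74 / 55.325 = 111.95 K
T = 293 + 111.95 = 404.95 K

404.95 K


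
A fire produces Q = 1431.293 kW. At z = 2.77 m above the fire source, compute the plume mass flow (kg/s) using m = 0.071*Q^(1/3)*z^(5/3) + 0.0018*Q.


Q^(1/3) = 11.270
z^(5/3) = 5.4634
First term = 0.071 * 11.270 * 5.4634 = 4.3715
Second term = 0.0018 * 1431.293 = 2.5763
m = 6.9479 kg/s

6.9479 kg/s


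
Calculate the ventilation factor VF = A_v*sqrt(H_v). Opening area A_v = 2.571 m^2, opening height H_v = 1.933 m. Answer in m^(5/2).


sqrt(H_v) = 1.3903
VF = 2.571 * 1.3903 = 3.5745 m^(5/2)

3.5745 m^(5/2)


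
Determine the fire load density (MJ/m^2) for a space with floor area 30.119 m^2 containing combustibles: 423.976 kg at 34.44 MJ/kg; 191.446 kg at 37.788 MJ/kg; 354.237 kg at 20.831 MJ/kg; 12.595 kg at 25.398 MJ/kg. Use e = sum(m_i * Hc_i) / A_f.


Total energy = 423.976*34.44 + 191.446*37.788 + 354.237*20.831 + 12.595*25.398
= 14601.73 + 7234.361 + 7379.111 + 319.8878
= 29535.09 MJ
e = 29535.09 / 30.119 = 980.61 MJ/m^2

980.61 MJ/m^2


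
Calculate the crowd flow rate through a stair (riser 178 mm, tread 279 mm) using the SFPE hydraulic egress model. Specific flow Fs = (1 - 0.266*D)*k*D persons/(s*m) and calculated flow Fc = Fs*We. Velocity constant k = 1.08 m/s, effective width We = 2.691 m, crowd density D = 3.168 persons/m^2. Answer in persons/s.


1 - 0.266*D = 1 - 0.266*3.168 = 0.15731
Fs = 0.15731 * 1.08 * 3.168 = 0.53823 persons/(s*m)
Fc = 0.53823 * 2.691 = 1.4484 persons/s

1.4484 persons/s


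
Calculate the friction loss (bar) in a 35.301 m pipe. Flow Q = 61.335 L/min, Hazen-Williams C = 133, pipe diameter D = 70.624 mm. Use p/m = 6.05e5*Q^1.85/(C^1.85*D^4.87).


Q^1.85 = 2028.9
C^1.85 = 8494.3
D^4.87 = 1.0102e+09
p/m = 0.00014305 bar/m
p_total = 0.00014305 * 35.301 = 0.0050499 bar

0.0050499 bar


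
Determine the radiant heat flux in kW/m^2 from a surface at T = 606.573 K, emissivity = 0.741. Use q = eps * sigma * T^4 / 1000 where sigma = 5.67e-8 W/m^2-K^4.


T^4 = 1.3537e+11
q = 0.741 * 5.67e-8 * 1.3537e+11 / 1000 = 5.6877 kW/m^2

5.6877 kW/m^2


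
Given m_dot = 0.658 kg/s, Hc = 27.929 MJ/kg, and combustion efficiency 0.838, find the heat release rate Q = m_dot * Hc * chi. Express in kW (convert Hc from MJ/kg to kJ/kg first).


Hc = 27.929 MJ/kg = 27.929 * 1000 kJ/kg = 27929 kJ/kg
Q = 0.658 kg/s * 27929 kJ/kg * 0.838 = 15400 kW

15400 kW


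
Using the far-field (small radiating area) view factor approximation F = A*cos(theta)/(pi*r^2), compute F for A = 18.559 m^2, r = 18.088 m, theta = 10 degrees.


cos(10 deg) = 0.98481
pi*r^2 = 1027.9
F = 18.559 * 0.98481 / 1027.9 = 0.017782

0.017782


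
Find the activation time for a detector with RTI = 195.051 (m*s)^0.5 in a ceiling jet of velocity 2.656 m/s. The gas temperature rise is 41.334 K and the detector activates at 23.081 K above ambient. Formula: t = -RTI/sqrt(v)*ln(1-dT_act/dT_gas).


dT_act/dT_gas = 0.55840
ln(1 - 0.55840) = -0.81736
t = -195.051 / sqrt(2.656) * -0.81736 = 97.824 s

97.824 s


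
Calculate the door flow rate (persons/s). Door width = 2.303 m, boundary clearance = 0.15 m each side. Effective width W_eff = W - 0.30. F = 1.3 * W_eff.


W_eff = 2.303 - 0.30 = 2.003 m
F = 1.3 * 2.003 = 2.6039 persons/s

2.6039 persons/s


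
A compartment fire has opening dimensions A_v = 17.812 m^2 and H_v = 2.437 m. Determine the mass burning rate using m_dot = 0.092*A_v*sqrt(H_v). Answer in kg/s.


sqrt(H_v) = 1.5611
m_dot = 0.092 * 17.812 * 1.5611 = 2.5582 kg/s

2.5582 kg/s


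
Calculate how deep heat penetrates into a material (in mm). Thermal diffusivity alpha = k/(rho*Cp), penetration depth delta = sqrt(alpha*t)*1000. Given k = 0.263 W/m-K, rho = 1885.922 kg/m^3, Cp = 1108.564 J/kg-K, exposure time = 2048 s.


alpha = 0.263 / (1885.922 * 1108.564) = 1.2580e-07 m^2/s
alpha * t = 0.00025763
delta = sqrt(0.00025763) * 1000 = 16.051 mm

16.051 mm


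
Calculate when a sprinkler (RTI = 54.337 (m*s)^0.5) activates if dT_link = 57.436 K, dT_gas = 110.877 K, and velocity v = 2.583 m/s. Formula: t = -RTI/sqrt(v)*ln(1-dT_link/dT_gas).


dT_link/dT_gas = 0.51802
ln(1 - 0.51802) = -0.72984
t = -54.337 / sqrt(2.583) * -0.72984 = 24.675 s

24.675 s


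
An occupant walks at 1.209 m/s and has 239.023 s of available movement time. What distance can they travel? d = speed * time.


d = 1.209 * 239.023 = 288.98 m

288.98 m


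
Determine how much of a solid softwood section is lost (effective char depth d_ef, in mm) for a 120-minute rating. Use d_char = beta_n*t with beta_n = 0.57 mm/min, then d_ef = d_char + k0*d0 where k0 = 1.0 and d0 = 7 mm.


d_char = 0.57 * 120 = 68.4 mm
d_ef = 68.4 + 1.0*7 = 75.4 mm

75.4 mm


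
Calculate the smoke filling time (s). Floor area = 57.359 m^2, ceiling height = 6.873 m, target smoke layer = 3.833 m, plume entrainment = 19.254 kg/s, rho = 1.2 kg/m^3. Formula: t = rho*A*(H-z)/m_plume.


H - z = 3.04 m
t = 1.2 * 57.359 * 3.04 / 19.254 = 10.868 s

10.868 s


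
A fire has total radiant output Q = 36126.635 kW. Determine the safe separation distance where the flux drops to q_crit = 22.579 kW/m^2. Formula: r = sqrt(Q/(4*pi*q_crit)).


4*pi*q_crit = 283.74
Q/(4*pi*q_crit) = 127.32
r = sqrt(127.32) = 11.284 m

11.284 m


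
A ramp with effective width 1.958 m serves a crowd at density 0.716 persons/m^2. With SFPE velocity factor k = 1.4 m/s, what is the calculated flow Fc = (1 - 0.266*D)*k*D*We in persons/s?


1 - 0.266*D = 1 - 0.266*0.716 = 0.80954
Fs = 0.80954 * 1.4 * 0.716 = 0.81149 persons/(s*m)
Fc = 0.81149 * 1.958 = 1.5889 persons/s

1.5889 persons/s


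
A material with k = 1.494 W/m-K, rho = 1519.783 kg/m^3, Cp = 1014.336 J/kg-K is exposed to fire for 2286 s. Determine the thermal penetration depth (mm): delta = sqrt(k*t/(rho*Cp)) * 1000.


alpha = 1.494 / (1519.783 * 1014.336) = 9.6914e-07 m^2/s
alpha * t = 0.0022155
delta = sqrt(0.0022155) * 1000 = 47.069 mm

47.069 mm


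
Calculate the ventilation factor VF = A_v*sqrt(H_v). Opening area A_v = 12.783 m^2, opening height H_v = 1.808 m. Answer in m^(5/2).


sqrt(H_v) = 1.3446
VF = 12.783 * 1.3446 = 17.188 m^(5/2)

17.188 m^(5/2)


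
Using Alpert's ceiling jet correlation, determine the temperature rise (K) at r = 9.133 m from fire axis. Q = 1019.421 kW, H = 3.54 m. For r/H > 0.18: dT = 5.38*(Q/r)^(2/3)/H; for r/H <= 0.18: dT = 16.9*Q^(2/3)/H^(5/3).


r/H = 9.133 / 3.54 = 2.5799
r/H > 0.18, so dT = 5.38*(Q/r)^(2/3)/H
Q/r = 111.62
(Q/r)^(2/3) = 23.182
dT = 5.38 * 23.182 / 3.54 = 35.232 K

35.232 K


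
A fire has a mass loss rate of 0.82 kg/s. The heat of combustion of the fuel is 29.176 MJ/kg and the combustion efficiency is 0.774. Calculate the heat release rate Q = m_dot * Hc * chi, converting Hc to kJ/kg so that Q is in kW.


Hc = 29.176 MJ/kg = 29.176 * 1000 kJ/kg = 29176 kJ/kg
Q = 0.82 kg/s * 29176 kJ/kg * 0.774 = 18517 kW

18517 kW


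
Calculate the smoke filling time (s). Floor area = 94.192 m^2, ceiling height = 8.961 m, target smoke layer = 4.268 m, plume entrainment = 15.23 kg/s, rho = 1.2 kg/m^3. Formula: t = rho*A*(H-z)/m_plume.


H - z = 4.693 m
t = 1.2 * 94.192 * 4.693 / 15.23 = 34.829 s

34.829 s


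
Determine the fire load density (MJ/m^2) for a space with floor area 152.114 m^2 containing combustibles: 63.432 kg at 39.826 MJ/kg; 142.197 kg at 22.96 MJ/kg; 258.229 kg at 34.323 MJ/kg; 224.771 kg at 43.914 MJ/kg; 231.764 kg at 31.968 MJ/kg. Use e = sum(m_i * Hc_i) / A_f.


Total energy = 63.432*39.826 + 142.197*22.96 + 258.229*34.323 + 224.771*43.914 + 231.764*31.968
= 2526.243 + 3264.843 + 8863.194 + 9870.594 + 7409.032
= 31933.91 MJ
e = 31933.91 / 152.114 = 209.93 MJ/m^2

209.93 MJ/m^2


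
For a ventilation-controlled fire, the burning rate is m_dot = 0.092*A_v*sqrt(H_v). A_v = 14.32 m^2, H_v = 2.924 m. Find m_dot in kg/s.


sqrt(H_v) = 1.7100
m_dot = 0.092 * 14.32 * 1.7100 = 2.2528 kg/s

2.2528 kg/s


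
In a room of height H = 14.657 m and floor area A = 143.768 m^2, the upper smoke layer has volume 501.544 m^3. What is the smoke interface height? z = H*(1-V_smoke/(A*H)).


V/(A*H) = 0.23801
1 - 0.23801 = 0.76199
z = 14.657 * 0.76199 = 11.168 m

11.168 m


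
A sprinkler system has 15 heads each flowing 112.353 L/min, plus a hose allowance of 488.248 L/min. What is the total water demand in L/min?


Sprinkler demand = 15 * 112.353 = 1685.295 L/min
Total = 1685.295 + 488.248 = 2173.543 L/min

2173.543 L/min


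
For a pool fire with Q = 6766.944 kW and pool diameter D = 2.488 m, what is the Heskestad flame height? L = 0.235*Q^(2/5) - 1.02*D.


Q^(2/5) = 34.053
0.235 * Q^(2/5) = 8.0025
1.02 * D = 2.5378
L = 5.4647 m

5.4647 m
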